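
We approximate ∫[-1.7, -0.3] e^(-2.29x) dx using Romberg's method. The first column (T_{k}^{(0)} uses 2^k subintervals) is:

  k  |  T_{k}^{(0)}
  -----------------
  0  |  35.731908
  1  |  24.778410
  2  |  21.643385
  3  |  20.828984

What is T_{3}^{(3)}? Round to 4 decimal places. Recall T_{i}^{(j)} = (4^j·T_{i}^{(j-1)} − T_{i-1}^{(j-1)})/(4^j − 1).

20.5547

Richardson extrapolation on the trapezoidal column (denominator 4−1=3):
T_{1}^{(1)} = (4·24.778410 − 35.731908) / 3 = 21.127244
T_{2}^{(1)} = 21.643385 + (21.643385 − 24.778410)/3 = 20.598377
T_{3}^{(1)} = (4·20.828984 − 21.643385) / 3 = 20.557517
T_{2}^{(2)} = 20.598377 + (20.598377 − 21.127244)/15 = 20.563119
T_{3}^{(2)} = (16·20.557517 − 20.598377) / 15 = 20.554793
T_{3}^{(3)} = (64·20.554793 − 20.563119) / 63 = 20.554661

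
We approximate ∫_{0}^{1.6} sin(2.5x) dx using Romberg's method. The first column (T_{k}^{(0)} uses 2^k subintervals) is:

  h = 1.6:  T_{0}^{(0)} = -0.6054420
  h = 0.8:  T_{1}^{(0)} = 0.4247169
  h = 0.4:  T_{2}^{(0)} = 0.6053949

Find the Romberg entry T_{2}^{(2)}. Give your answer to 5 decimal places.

T_{1}^{(1)} = 0.4247169 + (0.4247169 − (-0.6054420))/3 = 0.7681032
T_{2}^{(1)} = 0.6053949 + (0.6053949 − 0.4247169)/3 = 0.6656209
T_{2}^{(2)} = (16·0.6656209 − 0.7681032) / 15 = 0.6587887

0.65879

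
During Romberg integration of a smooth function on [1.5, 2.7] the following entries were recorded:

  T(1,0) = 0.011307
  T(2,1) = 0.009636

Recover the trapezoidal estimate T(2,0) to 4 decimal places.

0.0101

From T(2,1) = (4·T(2,0) − T(1,0))/3, solve for T(2,0):
4·T(2,0) = 3·0.009636 + 0.011307 = 0.040215
T(2,0) = 0.010054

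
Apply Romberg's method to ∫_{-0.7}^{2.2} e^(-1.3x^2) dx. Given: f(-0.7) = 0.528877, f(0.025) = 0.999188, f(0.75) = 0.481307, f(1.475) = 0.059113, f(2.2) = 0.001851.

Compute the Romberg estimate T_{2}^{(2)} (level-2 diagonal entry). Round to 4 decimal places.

1.3970

T_{0}^{(0)} (trapezoid, 1 panel, h=2.9000): 0.769556
T_{1}^{(0)} (trapezoid, 2 panels, h=1.4500): 1.082673
T_{2}^{(0)} (trapezoid, 4 panels, h=0.7250): 1.308605
T_{1}^{(1)} = 1.082673 + (1.082673 − 0.769556)/3 = 1.187045
T_{2}^{(1)} = 1.308605 + (1.308605 − 1.082673)/3 = 1.383916
T_{2}^{(2)} = 1.383916 + (1.383916 − 1.187045)/15 = 1.397041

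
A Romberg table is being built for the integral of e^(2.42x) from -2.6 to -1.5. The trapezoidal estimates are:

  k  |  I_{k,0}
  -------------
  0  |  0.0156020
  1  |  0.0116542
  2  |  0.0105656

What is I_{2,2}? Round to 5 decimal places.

0.01019

Richardson extrapolation on the trapezoidal column (denominator 4−1=3):
I_{1,1} = (4·0.0116542 − 0.0156020) / 3 = 0.0103383
I_{2,1} = (4·0.0105656 − 0.0116542) / 3 = 0.0102027
I_{2,2} = (16·0.0102027 − 0.0103383) / 15 = 0.0101937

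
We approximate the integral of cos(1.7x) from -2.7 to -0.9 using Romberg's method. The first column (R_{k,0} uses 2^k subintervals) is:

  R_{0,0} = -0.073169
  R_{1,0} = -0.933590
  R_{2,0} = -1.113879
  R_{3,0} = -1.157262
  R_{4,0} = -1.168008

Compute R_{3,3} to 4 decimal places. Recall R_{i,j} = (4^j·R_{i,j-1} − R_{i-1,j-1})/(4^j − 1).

-1.1716

R_{1,1} = (4·(-0.933590) − (-0.073169)) / 3 = -1.220397
R_{2,1} = -1.113879 + (-1.113879 − (-0.933590))/3 = -1.173975
R_{3,1} = (4·(-1.157262) − (-1.113879)) / 3 = -1.171723
R_{2,2} = -1.173975 + (-1.173975 − (-1.220397))/15 = -1.170880
R_{3,2} = (16·(-1.171723) − (-1.173975)) / 15 = -1.171573
R_{3,3} = (64·(-1.171573) − (-1.170880)) / 63 = -1.171584
(Column j=1 coincides with Simpson's rule on the same nodes.)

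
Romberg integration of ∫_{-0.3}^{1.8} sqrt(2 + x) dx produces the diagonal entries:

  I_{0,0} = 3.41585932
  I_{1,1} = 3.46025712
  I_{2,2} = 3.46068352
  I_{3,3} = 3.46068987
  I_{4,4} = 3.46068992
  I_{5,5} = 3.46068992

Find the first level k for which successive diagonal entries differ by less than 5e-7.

k = 4

|I_{1,1} − I_{0,0}| = 0.04439780 ≥ 5e-7
|I_{2,2} − I_{1,1}| = 0.00042640 ≥ 5e-7
|I_{3,3} − I_{2,2}| = 0.00000635 ≥ 5e-7
|I_{4,4} − I_{3,3}| = 0.00000005 < 5e-7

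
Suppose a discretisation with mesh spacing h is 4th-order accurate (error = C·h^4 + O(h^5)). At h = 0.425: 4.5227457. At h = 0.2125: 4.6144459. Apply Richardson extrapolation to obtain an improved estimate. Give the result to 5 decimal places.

4.62056

The leading error scales as h^4; refining by a factor of 2 reduces it by 2^4 = 16.
Extrapolated value = (16·A(h/2) − A(h)) / (16 − 1)
= (16·4.6144459 − 4.5227457) / 15
= 69.3083887 / 15 = 4.6205592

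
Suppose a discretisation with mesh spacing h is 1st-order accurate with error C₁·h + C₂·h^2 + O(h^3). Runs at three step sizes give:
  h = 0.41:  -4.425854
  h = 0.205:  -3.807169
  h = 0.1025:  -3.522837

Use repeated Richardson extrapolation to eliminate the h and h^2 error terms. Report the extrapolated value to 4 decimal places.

-3.2552

First eliminate the h term (factor 2^1 = 2):
  B₁ = (2·(-3.807169) − (-4.425854))/1 = -3.188484
  B₂ = (2·(-3.522837) − (-3.807169))/1 = -3.238505
Then eliminate the h^2 term (factor 2^2 = 4):
  (4·(-3.238505) − (-3.188484))/3 = -3.255179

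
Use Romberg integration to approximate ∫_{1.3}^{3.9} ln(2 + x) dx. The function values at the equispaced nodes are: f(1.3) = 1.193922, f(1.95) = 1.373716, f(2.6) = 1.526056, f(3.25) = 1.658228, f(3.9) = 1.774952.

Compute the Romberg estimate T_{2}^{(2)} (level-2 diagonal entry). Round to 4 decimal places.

T_{0}^{(0)} (trapezoid, 1 panel, h=2.6000): 3.859536
T_{1}^{(0)} (trapezoid, 2 panels, h=1.3000): 3.913641
T_{2}^{(0)} (trapezoid, 4 panels, h=0.6500): 3.927584
T_{1}^{(1)} = 3.913641 + (3.913641 − 3.859536)/3 = 3.931676
T_{2}^{(1)} = 3.927584 + (3.927584 − 3.913641)/3 = 3.932232
T_{2}^{(2)} = 3.932232 + (3.932232 − 3.931676)/15 = 3.932269

3.9323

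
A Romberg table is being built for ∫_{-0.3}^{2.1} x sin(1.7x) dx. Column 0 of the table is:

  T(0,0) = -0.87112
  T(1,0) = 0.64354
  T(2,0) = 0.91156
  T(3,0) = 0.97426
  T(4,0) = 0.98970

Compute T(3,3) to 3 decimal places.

Richardson extrapolation on the trapezoidal column (denominator 4−1=3):
T(1,1) = (4·0.64354 − (-0.87112)) / 3 = 1.14843
T(2,1) = (4·0.91156 − 0.64354) / 3 = 1.00090
T(3,1) = (4·0.97426 − 0.91156) / 3 = 0.99516
T(2,2) = (16·1.00090 − 1.14843) / 15 = 0.99106
T(3,2) = (16·0.99516 − 1.00090) / 15 = 0.99478
T(3,3) = 0.99478 + (0.99478 − 0.99106)/63 = 0.99484

0.995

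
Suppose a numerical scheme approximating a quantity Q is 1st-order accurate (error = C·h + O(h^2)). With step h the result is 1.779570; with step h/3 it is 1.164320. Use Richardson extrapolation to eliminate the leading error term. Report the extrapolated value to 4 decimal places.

Extrapolated value = (3·A(h/3) − A(h)) / (3 − 1)
= (3·1.164320 − 1.779570) / 2
= 1.713390 / 2 = 0.856695

0.8567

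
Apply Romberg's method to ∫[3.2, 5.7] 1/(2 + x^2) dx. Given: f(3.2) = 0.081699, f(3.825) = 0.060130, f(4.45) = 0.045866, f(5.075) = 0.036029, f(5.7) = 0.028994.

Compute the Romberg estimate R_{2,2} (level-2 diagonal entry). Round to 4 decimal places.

R_{0,0} (trapezoid, 1 panel, h=2.5000): 0.138366
R_{1,0} (trapezoid, 2 panels, h=1.2500): 0.126516
R_{2,0} (trapezoid, 4 panels, h=0.6250): 0.123357
R_{1,1} = 0.126516 + (0.126516 − 0.138366)/3 = 0.122566
R_{2,1} = 0.123357 + (0.123357 − 0.126516)/3 = 0.122304
R_{2,2} = 0.122304 + (0.122304 − 0.122566)/15 = 0.122287

0.1223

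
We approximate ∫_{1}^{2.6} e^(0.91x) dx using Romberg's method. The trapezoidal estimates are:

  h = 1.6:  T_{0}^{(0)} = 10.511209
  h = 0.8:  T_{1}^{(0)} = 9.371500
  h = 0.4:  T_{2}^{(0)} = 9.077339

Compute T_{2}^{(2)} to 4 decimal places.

T_{1}^{(1)} = 9.371500 + (9.371500 − 10.511209)/3 = 8.991597
T_{2}^{(1)} = 9.077339 + (9.077339 − 9.371500)/3 = 8.979285
T_{2}^{(2)} = 8.979285 + (8.979285 − 8.991597)/15 = 8.978464

8.9785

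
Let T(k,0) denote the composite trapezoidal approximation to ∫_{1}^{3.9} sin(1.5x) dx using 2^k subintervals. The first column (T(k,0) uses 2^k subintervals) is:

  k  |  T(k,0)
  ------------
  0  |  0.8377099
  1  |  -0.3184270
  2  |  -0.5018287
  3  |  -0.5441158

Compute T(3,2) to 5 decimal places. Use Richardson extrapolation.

-0.55789

Richardson extrapolation on the trapezoidal column (denominator 4−1=3):
T(2,1) = -0.5018287 + (-0.5018287 − (-0.3184270))/3 = -0.5629626
T(3,1) = -0.5441158 + (-0.5441158 − (-0.5018287))/3 = -0.5582115
T(3,2) = -0.5582115 + (-0.5582115 − (-0.5629626))/15 = -0.5578948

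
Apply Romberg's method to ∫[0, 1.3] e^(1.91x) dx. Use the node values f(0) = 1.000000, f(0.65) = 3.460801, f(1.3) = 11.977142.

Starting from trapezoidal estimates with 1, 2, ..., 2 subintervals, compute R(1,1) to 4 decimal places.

R(0,0) (trapezoid, 1 panel, h=1.3000): 8.435142
R(1,0) (trapezoid, 2 panels, h=0.6500): 6.467092
R(1,1) = 6.467092 + (6.467092 − 8.435142)/3 = 5.811075

5.8111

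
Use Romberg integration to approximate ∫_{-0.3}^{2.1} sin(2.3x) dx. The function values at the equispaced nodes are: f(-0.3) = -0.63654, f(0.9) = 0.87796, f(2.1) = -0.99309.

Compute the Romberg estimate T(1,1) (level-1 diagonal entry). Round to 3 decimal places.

0.753

T(0,0) (trapezoid, 1 panel, h=2.4000): -1.95556
T(1,0) (trapezoid, 2 panels, h=1.2000): 0.07577
T(1,1) = 0.07577 + (0.07577 − (-1.95556))/3 = 0.75288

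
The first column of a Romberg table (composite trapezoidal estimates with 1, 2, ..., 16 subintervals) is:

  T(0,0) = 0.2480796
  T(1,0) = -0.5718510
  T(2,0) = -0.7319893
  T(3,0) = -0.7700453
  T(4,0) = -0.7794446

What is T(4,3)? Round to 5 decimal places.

-0.78257

T(2,1) = -0.7319893 + (-0.7319893 − (-0.5718510))/3 = -0.7853687
T(3,1) = -0.7700453 + (-0.7700453 − (-0.7319893))/3 = -0.7827306
T(4,1) = -0.7794446 + (-0.7794446 − (-0.7700453))/3 = -0.7825777
T(3,2) = (16·(-0.7827306) − (-0.7853687)) / 15 = -0.7825547
T(4,2) = -0.7825777 + (-0.7825777 − (-0.7827306))/15 = -0.7825675
T(4,3) = -0.7825675 + (-0.7825675 − (-0.7825547))/63 = -0.7825677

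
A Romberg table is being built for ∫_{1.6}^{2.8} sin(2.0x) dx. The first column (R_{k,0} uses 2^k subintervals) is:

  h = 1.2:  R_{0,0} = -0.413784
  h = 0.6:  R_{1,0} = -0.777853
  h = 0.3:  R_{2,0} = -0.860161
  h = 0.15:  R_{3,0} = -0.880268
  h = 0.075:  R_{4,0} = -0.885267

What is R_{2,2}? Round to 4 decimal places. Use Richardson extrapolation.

-0.8868

R_{1,1} = (4·(-0.777853) − (-0.413784)) / 3 = -0.899209
R_{2,1} = (4·(-0.860161) − (-0.777853)) / 3 = -0.887597
R_{2,2} = -0.887597 + (-0.887597 − (-0.899209))/15 = -0.886823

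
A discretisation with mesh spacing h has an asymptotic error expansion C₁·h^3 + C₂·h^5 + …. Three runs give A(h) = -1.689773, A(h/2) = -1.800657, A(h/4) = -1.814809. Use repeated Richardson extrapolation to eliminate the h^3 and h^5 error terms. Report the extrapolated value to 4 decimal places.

First eliminate the h^3 term (factor 2^3 = 8):
  B₁ = (8·(-1.800657) − (-1.689773))/7 = -1.816498
  B₂ = (8·(-1.814809) − (-1.800657))/7 = -1.816831
Then eliminate the h^5 term (factor 2^5 = 32):
  (32·(-1.816831) − (-1.816498))/31 = -1.816842

-1.8168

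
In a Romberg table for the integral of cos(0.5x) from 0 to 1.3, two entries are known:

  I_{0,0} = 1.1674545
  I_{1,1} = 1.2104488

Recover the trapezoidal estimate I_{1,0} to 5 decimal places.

From I_{1,1} = (4·I_{1,0} − I_{0,0})/3, solve for I_{1,0}:
4·I_{1,0} = 3·1.2104488 + 1.1674545 = 4.7988009
I_{1,0} = 1.1997002

1.19970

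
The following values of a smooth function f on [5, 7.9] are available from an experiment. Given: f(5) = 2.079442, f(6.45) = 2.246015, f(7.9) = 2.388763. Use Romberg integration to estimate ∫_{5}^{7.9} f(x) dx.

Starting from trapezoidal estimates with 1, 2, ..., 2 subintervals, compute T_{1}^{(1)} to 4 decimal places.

6.5019

T_{0}^{(0)} (trapezoid, 1 panel, h=2.9000): 6.478897
T_{1}^{(0)} (trapezoid, 2 panels, h=1.4500): 6.496170
T_{1}^{(1)} = 6.496170 + (6.496170 − 6.478897)/3 = 6.501928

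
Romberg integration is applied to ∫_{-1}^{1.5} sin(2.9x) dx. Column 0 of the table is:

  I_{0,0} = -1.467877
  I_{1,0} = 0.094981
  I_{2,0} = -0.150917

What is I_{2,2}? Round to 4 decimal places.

-0.2895

Richardson extrapolation on the trapezoidal column (denominator 4−1=3):
I_{1,1} = 0.094981 + (0.094981 − (-1.467877))/3 = 0.615934
I_{2,1} = -0.150917 + (-0.150917 − 0.094981)/3 = -0.232883
I_{2,2} = (16·(-0.232883) − 0.615934) / 15 = -0.289471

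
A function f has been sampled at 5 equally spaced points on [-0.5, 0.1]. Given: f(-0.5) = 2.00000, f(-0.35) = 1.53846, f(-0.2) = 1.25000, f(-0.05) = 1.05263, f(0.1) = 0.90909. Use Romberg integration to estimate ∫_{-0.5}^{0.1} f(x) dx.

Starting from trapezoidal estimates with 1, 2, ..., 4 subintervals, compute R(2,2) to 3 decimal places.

0.789

R(0,0) (trapezoid, 1 panel, h=0.6000): 0.87273
R(1,0) (trapezoid, 2 panels, h=0.3000): 0.81136
R(2,0) (trapezoid, 4 panels, h=0.1500): 0.79435
R(1,1) = 0.81136 + (0.81136 − 0.87273)/3 = 0.79090
R(2,1) = 0.79435 + (0.79435 − 0.81136)/3 = 0.78868
R(2,2) = 0.78868 + (0.78868 − 0.79090)/15 = 0.78853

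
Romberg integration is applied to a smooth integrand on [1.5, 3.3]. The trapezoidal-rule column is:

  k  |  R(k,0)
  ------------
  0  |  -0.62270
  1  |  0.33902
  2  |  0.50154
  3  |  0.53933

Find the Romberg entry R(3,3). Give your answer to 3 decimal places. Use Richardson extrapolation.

0.552

R(1,1) = (4·0.33902 − (-0.62270)) / 3 = 0.65959
R(2,1) = 0.50154 + (0.50154 − 0.33902)/3 = 0.55571
R(3,1) = (4·0.53933 − 0.50154) / 3 = 0.55193
R(2,2) = (16·0.55571 − 0.65959) / 15 = 0.54878
R(3,2) = 0.55193 + (0.55193 − 0.55571)/15 = 0.55168
R(3,3) = 0.55168 + (0.55168 − 0.54878)/63 = 0.55173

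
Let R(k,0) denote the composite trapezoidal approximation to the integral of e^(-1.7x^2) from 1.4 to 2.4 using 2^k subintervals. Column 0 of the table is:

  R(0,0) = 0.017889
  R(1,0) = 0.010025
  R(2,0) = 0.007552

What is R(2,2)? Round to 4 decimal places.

Richardson extrapolation on the trapezoidal column (denominator 4−1=3):
R(1,1) = 0.010025 + (0.010025 − 0.017889)/3 = 0.007404
R(2,1) = (4·0.007552 − 0.010025) / 3 = 0.006728
R(2,2) = 0.006728 + (0.006728 − 0.007404)/15 = 0.006683

0.0067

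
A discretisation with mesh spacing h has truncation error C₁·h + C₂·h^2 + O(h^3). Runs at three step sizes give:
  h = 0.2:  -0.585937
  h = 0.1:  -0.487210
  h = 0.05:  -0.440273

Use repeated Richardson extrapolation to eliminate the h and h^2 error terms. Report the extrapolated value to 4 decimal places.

First eliminate the h term (factor 2^1 = 2):
  B₁ = (2·(-0.487210) − (-0.585937))/1 = -0.388483
  B₂ = (2·(-0.440273) − (-0.487210))/1 = -0.393336
Then eliminate the h^2 term (factor 2^2 = 4):
  (4·(-0.393336) − (-0.388483))/3 = -0.394954

-0.3950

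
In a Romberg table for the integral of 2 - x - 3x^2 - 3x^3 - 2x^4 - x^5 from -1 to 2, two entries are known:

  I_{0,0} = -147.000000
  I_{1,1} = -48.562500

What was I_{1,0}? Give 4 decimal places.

-73.1719

From I_{1,1} = (4·I_{1,0} − I_{0,0})/3, solve for I_{1,0}:
4·I_{1,0} = 3·(-48.562500) + (-147.000000) = -292.687500
I_{1,0} = -73.171875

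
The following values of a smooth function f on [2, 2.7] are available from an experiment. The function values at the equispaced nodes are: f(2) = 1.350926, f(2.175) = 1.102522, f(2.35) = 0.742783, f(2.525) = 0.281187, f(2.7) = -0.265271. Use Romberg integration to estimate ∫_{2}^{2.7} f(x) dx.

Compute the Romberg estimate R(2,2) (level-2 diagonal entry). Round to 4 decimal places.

R(0,0) (trapezoid, 1 panel, h=0.7000): 0.379979
R(1,0) (trapezoid, 2 panels, h=0.3500): 0.449964
R(2,0) (trapezoid, 4 panels, h=0.1750): 0.467131
R(1,1) = 0.449964 + (0.449964 − 0.379979)/3 = 0.473292
R(2,1) = 0.467131 + (0.467131 − 0.449964)/3 = 0.472853
R(2,2) = 0.472853 + (0.472853 − 0.473292)/15 = 0.472824

0.4728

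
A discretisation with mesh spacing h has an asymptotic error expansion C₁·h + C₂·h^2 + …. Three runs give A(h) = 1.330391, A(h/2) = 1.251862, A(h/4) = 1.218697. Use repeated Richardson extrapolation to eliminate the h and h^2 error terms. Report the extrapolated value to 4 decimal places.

First eliminate the h term (factor 2^1 = 2):
  B₁ = (2·1.251862 − 1.330391)/1 = 1.173333
  B₂ = (2·1.218697 − 1.251862)/1 = 1.185532
Then eliminate the h^2 term (factor 2^2 = 4):
  (4·1.185532 − 1.173333)/3 = 1.189598

1.1896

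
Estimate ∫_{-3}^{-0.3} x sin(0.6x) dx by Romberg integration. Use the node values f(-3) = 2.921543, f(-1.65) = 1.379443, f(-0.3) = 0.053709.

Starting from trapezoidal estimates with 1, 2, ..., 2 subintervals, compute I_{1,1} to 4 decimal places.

I_{0,0} (trapezoid, 1 panel, h=2.7000): 4.016590
I_{1,0} (trapezoid, 2 panels, h=1.3500): 3.870543
I_{1,1} = 3.870543 + (3.870543 − 4.016590)/3 = 3.821861

3.8219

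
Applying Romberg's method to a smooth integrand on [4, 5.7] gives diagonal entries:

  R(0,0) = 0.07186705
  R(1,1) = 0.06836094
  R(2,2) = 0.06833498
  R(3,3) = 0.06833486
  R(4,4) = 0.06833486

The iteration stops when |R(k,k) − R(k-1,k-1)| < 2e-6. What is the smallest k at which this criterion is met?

k = 3

|R(1,1) − R(0,0)| = 0.00350611 ≥ 2e-6
|R(2,2) − R(1,1)| = 0.00002596 ≥ 2e-6
|R(3,3) − R(2,2)| = 0.00000012 < 2e-6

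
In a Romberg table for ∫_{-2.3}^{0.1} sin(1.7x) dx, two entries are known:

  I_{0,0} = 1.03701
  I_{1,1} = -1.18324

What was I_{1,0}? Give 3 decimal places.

-0.628

From I_{1,1} = (4·I_{1,0} − I_{0,0})/3, solve for I_{1,0}:
4·I_{1,0} = 3·(-1.18324) + 1.03701 = -2.51271
I_{1,0} = -0.62818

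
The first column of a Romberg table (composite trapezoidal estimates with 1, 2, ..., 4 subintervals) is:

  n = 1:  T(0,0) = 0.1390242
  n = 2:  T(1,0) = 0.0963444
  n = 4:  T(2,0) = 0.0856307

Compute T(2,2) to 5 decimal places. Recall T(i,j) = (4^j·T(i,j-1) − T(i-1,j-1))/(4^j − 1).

0.08206

Richardson extrapolation on the trapezoidal column (denominator 4−1=3):
T(1,1) = 0.0963444 + (0.0963444 − 0.1390242)/3 = 0.0821178
T(2,1) = 0.0856307 + (0.0856307 − 0.0963444)/3 = 0.0820595
T(2,2) = (16·0.0820595 − 0.0821178) / 15 = 0.0820556
(Column j=1 coincides with Simpson's rule on the same nodes.)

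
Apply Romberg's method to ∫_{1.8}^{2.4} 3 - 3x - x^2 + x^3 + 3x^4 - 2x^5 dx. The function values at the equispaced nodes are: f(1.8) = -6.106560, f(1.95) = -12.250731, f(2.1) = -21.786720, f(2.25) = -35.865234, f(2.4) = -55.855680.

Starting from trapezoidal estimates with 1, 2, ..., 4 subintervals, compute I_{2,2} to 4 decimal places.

-14.8992

I_{0,0} (trapezoid, 1 panel, h=0.6000): -18.588672
I_{1,0} (trapezoid, 2 panels, h=0.3000): -15.830352
I_{2,0} (trapezoid, 4 panels, h=0.1500): -15.132571
I_{1,1} = -15.830352 + (-15.830352 − (-18.588672))/3 = -14.910912
I_{2,1} = -15.132571 + (-15.132571 − (-15.830352))/3 = -14.899977
I_{2,2} = -14.899977 + (-14.899977 − (-14.910912))/15 = -14.899248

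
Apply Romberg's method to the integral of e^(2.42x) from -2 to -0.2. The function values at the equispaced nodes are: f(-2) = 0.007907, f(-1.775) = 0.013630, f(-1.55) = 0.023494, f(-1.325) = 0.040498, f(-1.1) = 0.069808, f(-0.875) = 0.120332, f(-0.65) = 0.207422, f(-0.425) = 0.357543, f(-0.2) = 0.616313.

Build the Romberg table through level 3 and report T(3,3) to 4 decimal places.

0.2514

T(0,0) (trapezoid, 1 panel, h=1.8000): 0.561798
T(1,0) (trapezoid, 2 panels, h=0.9000): 0.343726
T(2,0) (trapezoid, 4 panels, h=0.4500): 0.275775
T(3,0) (trapezoid, 8 panels, h=0.2250): 0.257588
T(1,1) = 0.343726 + (0.343726 − 0.561798)/3 = 0.271035
T(2,1) = 0.275775 + (0.275775 − 0.343726)/3 = 0.253125
T(3,1) = 0.257588 + (0.257588 − 0.275775)/3 = 0.251526
T(2,2) = 0.253125 + (0.253125 − 0.271035)/15 = 0.251931
T(3,2) = 0.251526 + (0.251526 − 0.253125)/15 = 0.251419
T(3,3) = 0.251419 + (0.251419 − 0.251931)/63 = 0.251411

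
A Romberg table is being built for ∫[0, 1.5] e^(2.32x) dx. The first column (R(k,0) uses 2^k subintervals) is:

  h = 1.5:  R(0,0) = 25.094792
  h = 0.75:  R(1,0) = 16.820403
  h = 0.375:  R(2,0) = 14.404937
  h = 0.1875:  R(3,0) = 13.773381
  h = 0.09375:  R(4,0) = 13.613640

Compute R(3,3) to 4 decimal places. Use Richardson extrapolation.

R(1,1) = (4·16.820403 − 25.094792) / 3 = 14.062273
R(2,1) = (4·14.404937 − 16.820403) / 3 = 13.599782
R(3,1) = (4·13.773381 − 14.404937) / 3 = 13.562862
R(2,2) = 13.599782 + (13.599782 − 14.062273)/15 = 13.568949
R(3,2) = (16·13.562862 − 13.599782) / 15 = 13.560401
R(3,3) = 13.560401 + (13.560401 − 13.568949)/63 = 13.560265

13.5603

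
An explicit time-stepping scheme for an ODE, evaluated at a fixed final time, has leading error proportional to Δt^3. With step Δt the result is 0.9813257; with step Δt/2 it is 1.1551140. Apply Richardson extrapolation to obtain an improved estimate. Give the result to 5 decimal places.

Extrapolated value = (8·A(Δt/2) − A(Δt)) / (8 − 1)
= (8·1.1551140 − 0.9813257) / 7
= 8.2595863 / 7 = 1.1799409

1.17994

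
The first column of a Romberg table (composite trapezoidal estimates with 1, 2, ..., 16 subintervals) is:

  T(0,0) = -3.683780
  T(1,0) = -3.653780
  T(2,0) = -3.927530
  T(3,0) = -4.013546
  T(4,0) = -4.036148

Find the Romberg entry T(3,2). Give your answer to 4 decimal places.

-4.0438

T(2,1) = (4·(-3.927530) − (-3.653780)) / 3 = -4.018780
T(3,1) = -4.013546 + (-4.013546 − (-3.927530))/3 = -4.042218
T(3,2) = (16·(-4.042218) − (-4.018780)) / 15 = -4.043781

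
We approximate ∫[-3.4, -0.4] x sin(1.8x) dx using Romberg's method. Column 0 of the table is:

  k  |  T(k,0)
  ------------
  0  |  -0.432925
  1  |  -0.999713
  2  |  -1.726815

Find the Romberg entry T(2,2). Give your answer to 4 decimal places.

-2.0212

T(1,1) = -0.999713 + (-0.999713 − (-0.432925))/3 = -1.188642
T(2,1) = -1.726815 + (-1.726815 − (-0.999713))/3 = -1.969182
T(2,2) = -1.969182 + (-1.969182 − (-1.188642))/15 = -2.021218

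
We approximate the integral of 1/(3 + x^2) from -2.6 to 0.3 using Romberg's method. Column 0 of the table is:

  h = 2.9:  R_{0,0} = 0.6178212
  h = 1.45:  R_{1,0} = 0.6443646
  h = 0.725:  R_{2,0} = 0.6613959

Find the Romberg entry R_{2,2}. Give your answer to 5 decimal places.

0.66800

Richardson extrapolation on the trapezoidal column (denominator 4−1=3):
R_{1,1} = (4·0.6443646 − 0.6178212) / 3 = 0.6532124
R_{2,1} = (4·0.6613959 − 0.6443646) / 3 = 0.6670730
R_{2,2} = (16·0.6670730 − 0.6532124) / 15 = 0.6679970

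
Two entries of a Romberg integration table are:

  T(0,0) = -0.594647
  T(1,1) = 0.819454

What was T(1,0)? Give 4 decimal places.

From T(1,1) = (4·T(1,0) − T(0,0))/3, solve for T(1,0):
4·T(1,0) = 3·0.819454 + (-0.594647) = 1.863715
T(1,0) = 0.465929

0.4659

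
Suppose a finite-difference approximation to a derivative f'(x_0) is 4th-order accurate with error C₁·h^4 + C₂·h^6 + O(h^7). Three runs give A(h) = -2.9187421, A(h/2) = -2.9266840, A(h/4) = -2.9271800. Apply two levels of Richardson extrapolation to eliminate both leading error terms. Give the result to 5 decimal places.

First eliminate the h^4 term (factor 2^4 = 16):
  B₁ = (16·(-2.9266840) − (-2.9187421))/15 = -2.9272135
  B₂ = (16·(-2.9271800) − (-2.9266840))/15 = -2.9272131
Then eliminate the h^6 term (factor 2^6 = 64):
  (64·(-2.9272131) − (-2.9272135))/63 = -2.9272131

-2.92721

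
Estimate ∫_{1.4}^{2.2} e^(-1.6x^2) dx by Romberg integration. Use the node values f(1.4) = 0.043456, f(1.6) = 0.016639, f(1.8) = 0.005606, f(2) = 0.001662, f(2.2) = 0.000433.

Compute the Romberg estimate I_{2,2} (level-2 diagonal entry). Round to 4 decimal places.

0.0085

I_{0,0} (trapezoid, 1 panel, h=0.8000): 0.017556
I_{1,0} (trapezoid, 2 panels, h=0.4000): 0.011020
I_{2,0} (trapezoid, 4 panels, h=0.2000): 0.009170
I_{1,1} = 0.011020 + (0.011020 − 0.017556)/3 = 0.008841
I_{2,1} = 0.009170 + (0.009170 − 0.011020)/3 = 0.008553
I_{2,2} = 0.008553 + (0.008553 − 0.008841)/15 = 0.008534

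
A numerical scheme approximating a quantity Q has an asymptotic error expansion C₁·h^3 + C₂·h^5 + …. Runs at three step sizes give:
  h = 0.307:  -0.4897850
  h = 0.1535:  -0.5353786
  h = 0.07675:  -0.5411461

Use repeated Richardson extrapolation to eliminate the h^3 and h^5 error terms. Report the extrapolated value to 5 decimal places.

-0.54197

First eliminate the h^3 term (factor 2^3 = 8):
  B₁ = (8·(-0.5353786) − (-0.4897850))/7 = -0.5418920
  B₂ = (8·(-0.5411461) − (-0.5353786))/7 = -0.5419700
Then eliminate the h^5 term (factor 2^5 = 32):
  (32·(-0.5419700) − (-0.5418920))/31 = -0.5419725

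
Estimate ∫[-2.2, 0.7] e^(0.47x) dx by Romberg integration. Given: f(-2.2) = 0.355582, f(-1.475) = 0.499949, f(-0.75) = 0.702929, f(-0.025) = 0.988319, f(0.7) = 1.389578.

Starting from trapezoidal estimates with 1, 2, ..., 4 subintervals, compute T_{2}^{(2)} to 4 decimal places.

T_{0}^{(0)} (trapezoid, 1 panel, h=2.9000): 2.530482
T_{1}^{(0)} (trapezoid, 2 panels, h=1.4500): 2.284488
T_{2}^{(0)} (trapezoid, 4 panels, h=0.7250): 2.221238
T_{1}^{(1)} = 2.284488 + (2.284488 − 2.530482)/3 = 2.202490
T_{2}^{(1)} = 2.221238 + (2.221238 − 2.284488)/3 = 2.200155
T_{2}^{(2)} = 2.200155 + (2.200155 − 2.202490)/15 = 2.199999

2.2000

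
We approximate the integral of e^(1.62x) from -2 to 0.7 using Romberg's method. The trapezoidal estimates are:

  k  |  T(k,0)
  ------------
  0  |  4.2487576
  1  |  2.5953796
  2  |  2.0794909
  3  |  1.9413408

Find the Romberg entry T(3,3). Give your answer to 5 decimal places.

T(1,1) = 2.5953796 + (2.5953796 − 4.2487576)/3 = 2.0442536
T(2,1) = 2.0794909 + (2.0794909 − 2.5953796)/3 = 1.9075280
T(3,1) = (4·1.9413408 − 2.0794909) / 3 = 1.8952908
T(2,2) = (16·1.9075280 − 2.0442536) / 15 = 1.8984130
T(3,2) = (16·1.8952908 − 1.9075280) / 15 = 1.8944750
T(3,3) = (64·1.8944750 − 1.8984130) / 63 = 1.8944125

1.89441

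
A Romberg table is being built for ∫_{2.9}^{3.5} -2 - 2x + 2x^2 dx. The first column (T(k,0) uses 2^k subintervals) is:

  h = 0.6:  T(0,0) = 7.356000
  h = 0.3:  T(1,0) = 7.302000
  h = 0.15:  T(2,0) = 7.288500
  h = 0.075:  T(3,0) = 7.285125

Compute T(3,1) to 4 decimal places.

7.2840

Richardson extrapolation on the trapezoidal column (denominator 4−1=3):
T(3,1) = (4·7.285125 − 7.288500) / 3 = 7.284000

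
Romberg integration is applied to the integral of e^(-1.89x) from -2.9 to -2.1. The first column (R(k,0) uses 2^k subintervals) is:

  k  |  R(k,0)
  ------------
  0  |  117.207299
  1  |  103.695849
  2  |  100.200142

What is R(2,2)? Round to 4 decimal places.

99.0244

Richardson extrapolation on the trapezoidal column (denominator 4−1=3):
R(1,1) = (4·103.695849 − 117.207299) / 3 = 99.192032
R(2,1) = 100.200142 + (100.200142 − 103.695849)/3 = 99.034906
R(2,2) = (16·99.034906 − 99.192032) / 15 = 99.024431
(Column j=1 coincides with Simpson's rule on the same nodes.)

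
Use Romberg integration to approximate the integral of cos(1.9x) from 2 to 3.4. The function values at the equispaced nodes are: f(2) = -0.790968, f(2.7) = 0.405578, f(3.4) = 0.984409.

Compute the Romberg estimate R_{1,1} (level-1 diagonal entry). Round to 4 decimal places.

R_{0,0} (trapezoid, 1 panel, h=1.4000): 0.135409
R_{1,0} (trapezoid, 2 panels, h=0.7000): 0.351609
R_{1,1} = 0.351609 + (0.351609 − 0.135409)/3 = 0.423676

0.4237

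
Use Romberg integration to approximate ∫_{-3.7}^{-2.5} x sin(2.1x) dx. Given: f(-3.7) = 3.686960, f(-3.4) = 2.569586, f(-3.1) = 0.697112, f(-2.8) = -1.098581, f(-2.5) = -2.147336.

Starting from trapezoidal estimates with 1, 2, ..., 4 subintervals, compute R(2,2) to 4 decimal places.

R(0,0) (trapezoid, 1 panel, h=1.2000): 0.923774
R(1,0) (trapezoid, 2 panels, h=0.6000): 0.880154
R(2,0) (trapezoid, 4 panels, h=0.3000): 0.881379
R(1,1) = 0.880154 + (0.880154 − 0.923774)/3 = 0.865614
R(2,1) = 0.881379 + (0.881379 − 0.880154)/3 = 0.881787
R(2,2) = 0.881787 + (0.881787 − 0.865614)/15 = 0.882865

0.8829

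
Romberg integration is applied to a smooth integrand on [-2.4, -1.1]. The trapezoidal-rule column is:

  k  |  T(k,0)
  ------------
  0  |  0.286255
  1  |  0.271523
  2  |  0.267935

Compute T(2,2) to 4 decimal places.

Richardson extrapolation on the trapezoidal column (denominator 4−1=3):
T(1,1) = (4·0.271523 − 0.286255) / 3 = 0.266612
T(2,1) = (4·0.267935 − 0.271523) / 3 = 0.266739
T(2,2) = 0.266739 + (0.266739 − 0.266612)/15 = 0.266747

0.2667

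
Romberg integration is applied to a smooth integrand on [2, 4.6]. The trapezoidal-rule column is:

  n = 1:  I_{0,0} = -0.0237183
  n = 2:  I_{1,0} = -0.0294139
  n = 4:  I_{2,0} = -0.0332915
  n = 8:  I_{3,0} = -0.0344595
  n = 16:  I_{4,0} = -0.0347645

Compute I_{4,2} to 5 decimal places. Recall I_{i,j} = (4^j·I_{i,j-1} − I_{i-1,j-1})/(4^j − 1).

-0.03487

Richardson extrapolation on the trapezoidal column (denominator 4−1=3):
I_{3,1} = -0.0344595 + (-0.0344595 − (-0.0332915))/3 = -0.0348488
I_{4,1} = (4·(-0.0347645) − (-0.0344595)) / 3 = -0.0348662
I_{4,2} = -0.0348662 + (-0.0348662 − (-0.0348488))/15 = -0.0348674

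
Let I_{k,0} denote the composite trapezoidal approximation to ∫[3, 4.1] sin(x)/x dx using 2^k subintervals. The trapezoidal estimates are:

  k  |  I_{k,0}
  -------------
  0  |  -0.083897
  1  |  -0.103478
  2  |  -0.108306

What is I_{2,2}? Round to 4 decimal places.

I_{1,1} = (4·(-0.103478) − (-0.083897)) / 3 = -0.110005
I_{2,1} = (4·(-0.108306) − (-0.103478)) / 3 = -0.109915
I_{2,2} = -0.109915 + (-0.109915 − (-0.110005))/15 = -0.109909
(Column j=1 coincides with Simpson's rule on the same nodes.)

-0.1099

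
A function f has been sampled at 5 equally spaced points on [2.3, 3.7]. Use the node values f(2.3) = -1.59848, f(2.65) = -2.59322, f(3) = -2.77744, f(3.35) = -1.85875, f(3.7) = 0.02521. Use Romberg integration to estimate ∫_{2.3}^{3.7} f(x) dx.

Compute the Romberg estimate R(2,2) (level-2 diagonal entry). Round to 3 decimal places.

-2.906

R(0,0) (trapezoid, 1 panel, h=1.4000): -1.10129
R(1,0) (trapezoid, 2 panels, h=0.7000): -2.49485
R(2,0) (trapezoid, 4 panels, h=0.3500): -2.80562
R(1,1) = -2.49485 + (-2.49485 − (-1.10129))/3 = -2.95937
R(2,1) = -2.80562 + (-2.80562 − (-2.49485))/3 = -2.90921
R(2,2) = -2.90921 + (-2.90921 − (-2.95937))/15 = -2.90587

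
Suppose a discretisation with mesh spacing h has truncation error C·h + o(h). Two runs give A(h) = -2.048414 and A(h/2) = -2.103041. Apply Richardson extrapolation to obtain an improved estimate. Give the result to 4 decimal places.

-2.1577

Extrapolated value = (2·A(h/2) − A(h)) / (2 − 1)
= (2·(-2.103041) − (-2.048414)) / 1
= -2.157668 / 1 = -2.157668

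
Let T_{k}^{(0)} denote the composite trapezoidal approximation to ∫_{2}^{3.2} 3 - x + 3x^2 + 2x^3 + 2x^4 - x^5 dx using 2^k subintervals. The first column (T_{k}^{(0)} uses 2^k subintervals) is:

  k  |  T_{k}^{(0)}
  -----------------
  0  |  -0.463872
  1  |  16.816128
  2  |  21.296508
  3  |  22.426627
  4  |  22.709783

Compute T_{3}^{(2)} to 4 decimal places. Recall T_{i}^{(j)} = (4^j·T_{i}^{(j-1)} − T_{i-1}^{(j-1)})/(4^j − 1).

T_{2}^{(1)} = 21.296508 + (21.296508 − 16.816128)/3 = 22.789968
T_{3}^{(1)} = 22.426627 + (22.426627 − 21.296508)/3 = 22.803333
T_{3}^{(2)} = (16·22.803333 − 22.789968) / 15 = 22.804224

22.8042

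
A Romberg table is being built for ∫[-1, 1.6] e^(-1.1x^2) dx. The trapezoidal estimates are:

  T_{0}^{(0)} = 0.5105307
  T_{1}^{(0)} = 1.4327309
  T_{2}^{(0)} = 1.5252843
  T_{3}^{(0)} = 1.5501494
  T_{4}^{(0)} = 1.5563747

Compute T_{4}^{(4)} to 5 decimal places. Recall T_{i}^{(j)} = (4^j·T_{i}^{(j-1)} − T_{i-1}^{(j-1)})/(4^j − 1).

T_{1}^{(1)} = (4·1.4327309 − 0.5105307) / 3 = 1.7401310
T_{2}^{(1)} = 1.5252843 + (1.5252843 − 1.4327309)/3 = 1.5561354
T_{3}^{(1)} = (4·1.5501494 − 1.5252843) / 3 = 1.5584378
T_{4}^{(1)} = (4·1.5563747 − 1.5501494) / 3 = 1.5584498
T_{2}^{(2)} = (16·1.5561354 − 1.7401310) / 15 = 1.5438690
T_{3}^{(2)} = 1.5584378 + (1.5584378 − 1.5561354)/15 = 1.5585913
T_{4}^{(2)} = (16·1.5584498 − 1.5584378) / 15 = 1.5584506
T_{3}^{(3)} = 1.5585913 + (1.5585913 − 1.5438690)/63 = 1.5588250
T_{4}^{(3)} = (64·1.5584506 − 1.5585913) / 63 = 1.5584484
T_{4}^{(4)} = (256·1.5584484 − 1.5588250) / 255 = 1.5584469

1.55845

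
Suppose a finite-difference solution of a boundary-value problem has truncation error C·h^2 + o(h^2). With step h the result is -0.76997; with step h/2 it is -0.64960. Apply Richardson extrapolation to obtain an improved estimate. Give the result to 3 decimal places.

The leading error scales as h^2; refining by a factor of 2 reduces it by 2^2 = 4.
Extrapolated value = (4·A(h/2) − A(h)) / (4 − 1)
= (4·(-0.64960) − (-0.76997)) / 3
= -1.82843 / 3 = -0.60948

-0.609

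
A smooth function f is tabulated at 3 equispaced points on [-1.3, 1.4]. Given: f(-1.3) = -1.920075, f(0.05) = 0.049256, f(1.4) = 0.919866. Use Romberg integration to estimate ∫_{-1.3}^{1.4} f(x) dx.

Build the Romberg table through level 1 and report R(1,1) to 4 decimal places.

-0.3614

R(0,0) (trapezoid, 1 panel, h=2.7000): -1.350282
R(1,0) (trapezoid, 2 panels, h=1.3500): -0.608645
R(1,1) = -0.608645 + (-0.608645 − (-1.350282))/3 = -0.361433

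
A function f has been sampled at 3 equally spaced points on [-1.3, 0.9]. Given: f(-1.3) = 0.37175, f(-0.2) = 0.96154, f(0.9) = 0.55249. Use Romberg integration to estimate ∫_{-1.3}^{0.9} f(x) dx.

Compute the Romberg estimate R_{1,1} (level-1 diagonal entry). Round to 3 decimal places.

R_{0,0} (trapezoid, 1 panel, h=2.2000): 1.01666
R_{1,0} (trapezoid, 2 panels, h=1.1000): 1.56603
R_{1,1} = 1.56603 + (1.56603 − 1.01666)/3 = 1.74915

1.749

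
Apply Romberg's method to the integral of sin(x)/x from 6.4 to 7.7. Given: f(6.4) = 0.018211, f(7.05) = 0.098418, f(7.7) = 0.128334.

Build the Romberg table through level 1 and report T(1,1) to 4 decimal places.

T(0,0) (trapezoid, 1 panel, h=1.3000): 0.095254
T(1,0) (trapezoid, 2 panels, h=0.6500): 0.111599
T(1,1) = 0.111599 + (0.111599 − 0.095254)/3 = 0.117047

0.1170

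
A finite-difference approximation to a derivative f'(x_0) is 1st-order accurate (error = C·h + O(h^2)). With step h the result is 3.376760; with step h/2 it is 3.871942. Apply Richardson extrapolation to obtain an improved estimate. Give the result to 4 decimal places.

4.3671

The leading error scales as h; refining by a factor of 2 reduces it by 2^1 = 2.
Extrapolated value = (2·A(h/2) − A(h)) / (2 − 1)
= (2·3.871942 − 3.376760) / 1
= 4.367124 / 1 = 4.367124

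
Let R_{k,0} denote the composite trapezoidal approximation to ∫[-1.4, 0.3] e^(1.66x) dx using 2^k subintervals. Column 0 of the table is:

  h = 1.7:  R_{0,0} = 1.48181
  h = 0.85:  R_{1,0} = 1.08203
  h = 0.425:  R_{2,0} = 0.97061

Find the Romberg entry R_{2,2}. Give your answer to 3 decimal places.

Richardson extrapolation on the trapezoidal column (denominator 4−1=3):
R_{1,1} = (4·1.08203 − 1.48181) / 3 = 0.94877
R_{2,1} = 0.97061 + (0.97061 − 1.08203)/3 = 0.93347
R_{2,2} = (16·0.93347 − 0.94877) / 15 = 0.93245

0.932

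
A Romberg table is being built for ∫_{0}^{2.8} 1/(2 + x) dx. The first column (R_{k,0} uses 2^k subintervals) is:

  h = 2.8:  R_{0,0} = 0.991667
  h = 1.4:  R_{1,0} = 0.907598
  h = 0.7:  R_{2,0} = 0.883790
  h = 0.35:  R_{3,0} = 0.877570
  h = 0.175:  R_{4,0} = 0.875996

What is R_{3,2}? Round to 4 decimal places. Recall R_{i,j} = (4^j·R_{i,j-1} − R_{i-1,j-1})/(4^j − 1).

0.8755

Richardson extrapolation on the trapezoidal column (denominator 4−1=3):
R_{2,1} = 0.883790 + (0.883790 − 0.907598)/3 = 0.875854
R_{3,1} = 0.877570 + (0.877570 − 0.883790)/3 = 0.875497
R_{3,2} = 0.875497 + (0.875497 − 0.875854)/15 = 0.875473
(Column j=1 coincides with Simpson's rule on the same nodes.)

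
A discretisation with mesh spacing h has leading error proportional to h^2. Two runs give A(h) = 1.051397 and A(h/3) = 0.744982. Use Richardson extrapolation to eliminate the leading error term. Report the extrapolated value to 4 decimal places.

Extrapolated value = (9·A(h/3) − A(h)) / (9 − 1)
= (9·0.744982 − 1.051397) / 8
= 5.653441 / 8 = 0.706680

0.7067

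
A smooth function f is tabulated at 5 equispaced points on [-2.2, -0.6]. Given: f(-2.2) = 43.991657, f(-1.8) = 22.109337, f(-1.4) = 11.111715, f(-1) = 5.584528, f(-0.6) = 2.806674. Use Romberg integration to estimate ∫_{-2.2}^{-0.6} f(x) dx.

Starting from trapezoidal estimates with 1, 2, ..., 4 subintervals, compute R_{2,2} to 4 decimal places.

R_{0,0} (trapezoid, 1 panel, h=1.6000): 37.438665
R_{1,0} (trapezoid, 2 panels, h=0.8000): 27.608704
R_{2,0} (trapezoid, 4 panels, h=0.4000): 24.881898
R_{1,1} = 27.608704 + (27.608704 − 37.438665)/3 = 24.332050
R_{2,1} = 24.881898 + (24.881898 − 27.608704)/3 = 23.972963
R_{2,2} = 23.972963 + (23.972963 − 24.332050)/15 = 23.949024

23.9490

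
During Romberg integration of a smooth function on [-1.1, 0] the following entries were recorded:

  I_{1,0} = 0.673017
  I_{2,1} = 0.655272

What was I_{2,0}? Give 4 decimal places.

From I_{2,1} = (4·I_{2,0} − I_{1,0})/3, solve for I_{2,0}:
4·I_{2,0} = 3·0.655272 + 0.673017 = 2.638833
I_{2,0} = 0.659708

0.6597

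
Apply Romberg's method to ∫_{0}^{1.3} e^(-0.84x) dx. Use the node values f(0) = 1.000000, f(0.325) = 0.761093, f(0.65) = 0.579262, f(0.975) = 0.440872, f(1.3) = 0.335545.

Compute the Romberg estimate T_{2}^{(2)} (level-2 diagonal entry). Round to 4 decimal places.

T_{0}^{(0)} (trapezoid, 1 panel, h=1.3000): 0.868104
T_{1}^{(0)} (trapezoid, 2 panels, h=0.6500): 0.810572
T_{2}^{(0)} (trapezoid, 4 panels, h=0.3250): 0.795925
T_{1}^{(1)} = 0.810572 + (0.810572 − 0.868104)/3 = 0.791395
T_{2}^{(1)} = 0.795925 + (0.795925 − 0.810572)/3 = 0.791043
T_{2}^{(2)} = 0.791043 + (0.791043 − 0.791395)/15 = 0.791020

0.7910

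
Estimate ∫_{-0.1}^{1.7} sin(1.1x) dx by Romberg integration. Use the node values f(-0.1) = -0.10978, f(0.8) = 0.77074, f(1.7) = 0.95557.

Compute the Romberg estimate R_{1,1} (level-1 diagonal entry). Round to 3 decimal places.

1.179

R_{0,0} (trapezoid, 1 panel, h=1.8000): 0.76121
R_{1,0} (trapezoid, 2 panels, h=0.9000): 1.07427
R_{1,1} = 1.07427 + (1.07427 − 0.76121)/3 = 1.17862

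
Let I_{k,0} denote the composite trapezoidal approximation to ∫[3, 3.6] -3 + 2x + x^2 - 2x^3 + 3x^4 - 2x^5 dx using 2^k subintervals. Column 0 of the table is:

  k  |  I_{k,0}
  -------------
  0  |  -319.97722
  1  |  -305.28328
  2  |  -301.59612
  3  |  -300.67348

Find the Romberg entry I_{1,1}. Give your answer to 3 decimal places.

I_{1,1} = (4·(-305.28328) − (-319.97722)) / 3 = -300.38530

-300.385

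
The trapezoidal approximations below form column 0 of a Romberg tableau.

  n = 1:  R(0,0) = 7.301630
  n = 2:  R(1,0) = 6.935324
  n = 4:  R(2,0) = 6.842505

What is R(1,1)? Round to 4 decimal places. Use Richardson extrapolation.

6.8132

Richardson extrapolation on the trapezoidal column (denominator 4−1=3):
R(1,1) = (4·6.935324 − 7.301630) / 3 = 6.813222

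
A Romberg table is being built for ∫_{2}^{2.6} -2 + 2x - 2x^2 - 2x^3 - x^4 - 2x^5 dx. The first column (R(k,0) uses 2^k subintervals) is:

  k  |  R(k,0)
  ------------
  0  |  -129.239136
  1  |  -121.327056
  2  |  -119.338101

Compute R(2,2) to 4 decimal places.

R(1,1) = (4·(-121.327056) − (-129.239136)) / 3 = -118.689696
R(2,1) = (4·(-119.338101) − (-121.327056)) / 3 = -118.675116
R(2,2) = (16·(-118.675116) − (-118.689696)) / 15 = -118.674144

-118.6741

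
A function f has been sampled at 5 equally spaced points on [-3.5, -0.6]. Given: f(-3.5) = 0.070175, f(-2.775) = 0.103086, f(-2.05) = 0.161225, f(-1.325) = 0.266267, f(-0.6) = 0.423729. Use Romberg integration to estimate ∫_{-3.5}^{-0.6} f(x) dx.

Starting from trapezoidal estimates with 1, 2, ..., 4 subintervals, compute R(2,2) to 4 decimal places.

0.5546

R(0,0) (trapezoid, 1 panel, h=2.9000): 0.716161
R(1,0) (trapezoid, 2 panels, h=1.4500): 0.591857
R(2,0) (trapezoid, 4 panels, h=0.7250): 0.563709
R(1,1) = 0.591857 + (0.591857 − 0.716161)/3 = 0.550422
R(2,1) = 0.563709 + (0.563709 − 0.591857)/3 = 0.554326
R(2,2) = 0.554326 + (0.554326 − 0.550422)/15 = 0.554586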